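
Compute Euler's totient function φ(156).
48

156 = 2^2 × 3 × 13
φ(n) = n × ∏(1 - 1/p) for each prime p dividing n
φ(156) = 156 × (1 - 1/2) × (1 - 1/3) × (1 - 1/13) = 48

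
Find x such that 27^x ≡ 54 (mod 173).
18

Baby-step giant-step with step n = ⌈√173⌉ = 14.
Baby steps 27^j mod 173 (j:value) for j=0..13: 0:1, 1:27, 2:37, 3:134, 4:158, 5:114, 6:137, 7:66, 8:52, 9:20, 10:21, 11:48, 12:85, 13:46.
Giant-step multiplier: 27^(-14) ≡ 27^(172-14) = 27^158 ≡ 67 (mod 173).
Giant steps γ_i = 54·67^i mod 173: γ_0=54, γ_1=158 (in table at j=4).
x = i·n + j = 1·14 + 4 = 18.
Check: 27^18 ≡ 54 (mod 173).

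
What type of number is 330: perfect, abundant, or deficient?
abundant

Proper divisors of 330: sum = 1 + 2 + 3 + 5 + 6 + 10 + 11 + 15 + 22 + 30 + 33 + 55 + 66 + 110 + 165 = 534
Since 534 > 330, 330 is abundant.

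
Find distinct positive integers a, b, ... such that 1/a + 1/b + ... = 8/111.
1/14 + 1/1554

Greedy algorithm:
8/111: ceiling(111/8) = 14, use 1/14
1/1554: ceiling(1554/1) = 1554, use 1/1554
Result: 8/111 = 1/14 + 1/1554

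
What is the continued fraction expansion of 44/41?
[1; 13, 1, 2]

Euclidean algorithm steps:
44 = 1 × 41 + 3
41 = 13 × 3 + 2
3 = 1 × 2 + 1
2 = 2 × 1 + 0
Continued fraction: [1; 13, 1, 2]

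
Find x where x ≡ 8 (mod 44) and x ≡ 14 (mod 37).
976

Using Chinese Remainder Theorem:
M = 44 × 37 = 1628
M1 = 37, M2 = 44
y1 = 37^(-1) mod 44 = 25
y2 = 44^(-1) mod 37 = 16
x = (8×37×25 + 14×44×16) mod 1628 = 976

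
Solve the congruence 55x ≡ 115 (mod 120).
x ≡ 13 (mod 24)

gcd(55, 120) = 5, which divides 115, so solutions exist.
Divide through by 5: 11x ≡ 23 (mod 24).
Find 11^(-1) mod 24 by the extended Euclidean algorithm:
24 = 2 × 11 + 2  ⟹  2 = (1)·24 + (-2)·11
11 = 5 × 2 + 1  ⟹  1 = (-5)·24 + (11)·11
So (11)·11 ≡ 1 (mod 24), i.e. 11^(-1) ≡ 11 (mod 24).
x ≡ 11 × 23 = 253 ≡ 13 (mod 24).
Check: 55 × 13 = 715 ≡ 115 (mod 120).
x ≡ 13 (mod 24), giving 5 solutions mod 120.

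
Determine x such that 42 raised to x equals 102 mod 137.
101

Baby-step giant-step with step n = ⌈√137⌉ = 12.
Baby steps 42^j mod 137 (j:value) for j=0..11: 0:1, 1:42, 2:120, 3:108, 4:15, 5:82, 6:19, 7:113, 8:88, 9:134, 10:11, 11:51.
Giant-step multiplier: 42^(-12) ≡ 42^(136-12) = 42^124 ≡ 63 (mod 137).
Giant steps γ_i = 102·63^i mod 137: γ_0=102, γ_1=124, γ_2=3, γ_3=52, γ_4=125, γ_5=66, γ_6=48, γ_7=10, γ_8=82 (in table at j=5).
x = i·n + j = 8·12 + 5 = 101.
Check: 42^101 ≡ 102 (mod 137).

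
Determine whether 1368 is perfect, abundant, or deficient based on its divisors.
abundant

Proper divisors of 1368: sum = 1 + 2 + 3 + 4 + 6 + 8 + 9 + 12 + ... + 228 + 342 + 456 + 684 (23 divisors) = 2532
Since 2532 > 1368, 1368 is abundant.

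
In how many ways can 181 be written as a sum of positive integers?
749474411781

p(n) counts ways to write n as a sum of positive integers (order ignored).
Euler's pentagonal recurrence: p(k) = p(k-1) + p(k-2) - p(k-5) - p(k-7) + p(k-12) + p(k-15) - ... (offsets j(3j∓1)/2, signs ++--, p(0)=1, p(<0)=0).
DP table for k = 0..180: p(0)=1, p(1)=1, p(2)=2, p(3)=3, p(4)=5, p(5)=7, p(6)=11, p(7)=15, p(8)=22, p(9)=30, p(10)=42, p(11)=56, p(12)=77, p(13)=101, p(14)=135, p(15)=176, p(16)=231, p(17)=297, p(18)=385, p(19)=490, p(20)=627, p(21)=792, p(22)=1002, p(23)=1255, p(24)=1575, p(25)=1958, p(26)=2436, p(27)=3010, p(28)=3718, p(29)=4565, p(30)=5604, p(31)=6842, p(32)=8349, p(33)=10143, p(34)=12310, p(35)=14883, p(36)=17977, p(37)=21637, p(38)=26015, p(39)=31185, p(40)=37338, p(41)=44583, p(42)=53174, p(43)=63261, p(44)=75175, p(45)=89134, p(46)=105558, p(47)=124754, p(48)=147273, p(49)=173525, p(50)=204226, p(51)=239943, p(52)=281589, p(53)=329931, p(54)=386155, p(55)=451276, p(56)=526823, p(57)=614154, p(58)=715220, p(59)=831820, p(60)=966467, p(61)=1121505, p(62)=1300156, p(63)=1505499, p(64)=1741630, p(65)=2012558, p(66)=2323520, p(67)=2679689, p(68)=3087735, p(69)=3554345, p(70)=4087968, p(71)=4697205, p(72)=5392783, p(73)=6185689, p(74)=7089500, p(75)=8118264, p(76)=9289091, p(77)=10619863, p(78)=12132164, p(79)=13848650, p(80)=15796476, p(81)=18004327, p(82)=20506255, p(83)=23338469, p(84)=26543660, p(85)=30167357, p(86)=34262962, p(87)=38887673, p(88)=44108109, p(89)=49995925, p(90)=56634173, p(91)=64112359, p(92)=72533807, p(93)=82010177, p(94)=92669720, p(95)=104651419, p(96)=118114304, p(97)=133230930, p(98)=150198136, p(99)=169229875, p(100)=190569292, p(101)=214481126, p(102)=241265379, p(103)=271248950, p(104)=304801365, p(105)=342325709, p(106)=384276336, p(107)=431149389, p(108)=483502844, p(109)=541946240, p(110)=607163746, p(111)=679903203, p(112)=761002156, p(113)=851376628, p(114)=952050665, p(115)=1064144451, p(116)=1188908248, p(117)=1327710076, p(118)=1482074143, p(119)=1653668665, p(120)=1844349560, p(121)=2056148051, p(122)=2291320912, p(123)=2552338241, p(124)=2841940500, p(125)=3163127352, p(126)=3519222692, p(127)=3913864295, p(128)=4351078600, p(129)=4835271870, p(130)=5371315400, p(131)=5964539504, p(132)=6620830889, p(133)=7346629512, p(134)=8149040695, p(135)=9035836076, p(136)=10015581680, p(137)=11097645016, p(138)=12292341831, p(139)=13610949895, p(140)=15065878135, p(141)=16670689208, p(142)=18440293320, p(143)=20390982757, p(144)=22540654445, p(145)=24908858009, p(146)=27517052599, p(147)=30388671978, p(148)=33549419497, p(149)=37027355200, p(150)=40853235313, p(151)=45060624582, p(152)=49686288421, p(153)=54770336324, p(154)=60356673280, p(155)=66493182097, p(156)=73232243759, p(157)=80630964769, p(158)=88751778802, p(159)=97662728555, p(160)=107438159466, p(161)=118159068427, p(162)=129913904637, p(163)=142798995930, p(164)=156919475295, p(165)=172389800255, p(166)=189334822579, p(167)=207890420102, p(168)=228204732751, p(169)=250438925115, p(170)=274768617130, p(171)=301384802048, p(172)=330495499613, p(173)=362326859895, p(174)=397125074750, p(175)=435157697830, p(176)=476715857290, p(177)=522115831195, p(178)=571701605655, p(179)=625846753120, p(180)=684957390936.
Final step: p(181) = p(180) + p(179) - p(176) - p(174) + p(169) + p(166) - p(159) - p(155) + p(146) + p(141) - p(130) - p(124) + p(111) + p(104) - p(89) - p(81) + p(64) + p(55) - p(36) - p(26) + p(5)
= 684957390936 + 625846753120 - 476715857290 - 397125074750 + 250438925115 + 189334822579 - 97662728555 - 66493182097 + 27517052599 + 16670689208 - 5371315400 - 2841940500 + 679903203 + 304801365 - 49995925 - 18004327 + 1741630 + 451276 - 17977 - 2436 + 7
= 749474411781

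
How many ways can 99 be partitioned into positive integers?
169229875

p(n) counts ways to write n as a sum of positive integers (order ignored).
Euler's pentagonal recurrence: p(k) = p(k-1) + p(k-2) - p(k-5) - p(k-7) + p(k-12) + p(k-15) - ... (offsets j(3j∓1)/2, signs ++--, p(0)=1, p(<0)=0).
DP table for k = 0..98: p(0)=1, p(1)=1, p(2)=2, p(3)=3, p(4)=5, p(5)=7, p(6)=11, p(7)=15, p(8)=22, p(9)=30, p(10)=42, p(11)=56, p(12)=77, p(13)=101, p(14)=135, p(15)=176, p(16)=231, p(17)=297, p(18)=385, p(19)=490, p(20)=627, p(21)=792, p(22)=1002, p(23)=1255, p(24)=1575, p(25)=1958, p(26)=2436, p(27)=3010, p(28)=3718, p(29)=4565, p(30)=5604, p(31)=6842, p(32)=8349, p(33)=10143, p(34)=12310, p(35)=14883, p(36)=17977, p(37)=21637, p(38)=26015, p(39)=31185, p(40)=37338, p(41)=44583, p(42)=53174, p(43)=63261, p(44)=75175, p(45)=89134, p(46)=105558, p(47)=124754, p(48)=147273, p(49)=173525, p(50)=204226, p(51)=239943, p(52)=281589, p(53)=329931, p(54)=386155, p(55)=451276, p(56)=526823, p(57)=614154, p(58)=715220, p(59)=831820, p(60)=966467, p(61)=1121505, p(62)=1300156, p(63)=1505499, p(64)=1741630, p(65)=2012558, p(66)=2323520, p(67)=2679689, p(68)=3087735, p(69)=3554345, p(70)=4087968, p(71)=4697205, p(72)=5392783, p(73)=6185689, p(74)=7089500, p(75)=8118264, p(76)=9289091, p(77)=10619863, p(78)=12132164, p(79)=13848650, p(80)=15796476, p(81)=18004327, p(82)=20506255, p(83)=23338469, p(84)=26543660, p(85)=30167357, p(86)=34262962, p(87)=38887673, p(88)=44108109, p(89)=49995925, p(90)=56634173, p(91)=64112359, p(92)=72533807, p(93)=82010177, p(94)=92669720, p(95)=104651419, p(96)=118114304, p(97)=133230930, p(98)=150198136.
Final step: p(99) = p(98) + p(97) - p(94) - p(92) + p(87) + p(84) - p(77) - p(73) + p(64) + p(59) - p(48) - p(42) + p(29) + p(22) - p(7)
= 150198136 + 133230930 - 92669720 - 72533807 + 38887673 + 26543660 - 10619863 - 6185689 + 1741630 + 831820 - 147273 - 53174 + 4565 + 1002 - 15
= 169229875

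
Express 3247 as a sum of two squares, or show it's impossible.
Not possible

Factorization: 3247 = 17 × 191
By Fermat: n is sum of two squares iff every prime p ≡ 3 (mod 4) appears to even power.
Prime(s) ≡ 3 (mod 4) with odd exponent: [(191, 1)]
Therefore 3247 cannot be expressed as a² + b².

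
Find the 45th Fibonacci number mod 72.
2

Matrix identity: Q^n = [[F_(n+1), F_n], [F_n, F_(n-1)]] with Q = [[1,1],[1,0]].
n = 45 = 101101₂. Square-and-multiply, entries mod 72:
Q^1 = [[1,1],[1,0]]
Q^2 = (Q^1)² = [[2,1],[1,1]]
Q^5 = (Q^2)²·Q = [[8,5],[5,3]]
Q^11 = (Q^5)²·Q = [[0,17],[17,55]]
Q^22 = (Q^11)² = [[1,71],[71,2]]
Q^45 = (Q^22)²·Q = [[71,2],[2,69]]
F_45 mod 72 = Q^45[0][1] = 2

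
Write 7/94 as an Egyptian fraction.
1/14 + 1/329

Greedy algorithm:
7/94: ceiling(94/7) = 14, use 1/14
1/329: ceiling(329/1) = 329, use 1/329
Result: 7/94 = 1/14 + 1/329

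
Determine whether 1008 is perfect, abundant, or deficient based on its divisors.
abundant

Proper divisors of 1008: sum = 1 + 2 + 3 + 4 + 6 + 7 + 8 + 9 + ... + 168 + 252 + 336 + 504 (29 divisors) = 2216
Since 2216 > 1008, 1008 is abundant.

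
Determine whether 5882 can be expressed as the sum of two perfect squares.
29² + 71² (a=29, b=71)

Factorization: 5882 = 2 × 17 × 173
By Fermat: n is sum of two squares iff every prime p ≡ 3 (mod 4) appears to even power.
All primes ≡ 3 (mod 4) appear to even power.
Search a = 0, 1, 2, … for 5882 - a² a perfect square: first hit at a = 29: 5882 - 841 = 5041 = 71².
5882 = 29² + 71² = 841 + 5041 ✓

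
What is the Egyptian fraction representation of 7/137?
1/20 + 1/914 + 1/1252180

Greedy algorithm:
7/137: ceiling(137/7) = 20, use 1/20
3/2740: ceiling(2740/3) = 914, use 1/914
1/1252180: ceiling(1252180/1) = 1252180, use 1/1252180
Result: 7/137 = 1/20 + 1/914 + 1/1252180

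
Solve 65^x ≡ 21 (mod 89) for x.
34

Baby-step giant-step with step n = ⌈√89⌉ = 10.
Baby steps 65^j mod 89 (j:value) for j=0..9: 0:1, 1:65, 2:42, 3:60, 4:73, 5:28, 6:40, 7:19, 8:78, 9:86.
Giant-step multiplier: 65^(-10) ≡ 65^(88-10) = 65^78 ≡ 68 (mod 89).
Giant steps γ_i = 21·68^i mod 89: γ_0=21, γ_1=4, γ_2=5, γ_3=73 (in table at j=4).
x = i·n + j = 3·10 + 4 = 34.
Check: 65^34 ≡ 21 (mod 89).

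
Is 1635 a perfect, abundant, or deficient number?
deficient

Proper divisors of 1635: sum = 1 + 3 + 5 + 15 + 109 + 327 + 545 = 1005
Since 1005 < 1635, 1635 is deficient.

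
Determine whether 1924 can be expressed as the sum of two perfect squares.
18² + 40² (a=18, b=40)

Factorization: 1924 = 2^2 × 13 × 37
By Fermat: n is sum of two squares iff every prime p ≡ 3 (mod 4) appears to even power.
All primes ≡ 3 (mod 4) appear to even power.
Search a = 0, 1, 2, … for 1924 - a² a perfect square: first hit at a = 18: 1924 - 324 = 1600 = 40².
1924 = 18² + 40² = 324 + 1600 ✓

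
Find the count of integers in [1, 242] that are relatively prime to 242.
110

242 = 2 × 11^2
φ(n) = n × ∏(1 - 1/p) for each prime p dividing n
φ(242) = 242 × (1 - 1/2) × (1 - 1/11) = 110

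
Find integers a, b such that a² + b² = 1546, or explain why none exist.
5² + 39² (a=5, b=39)

Factorization: 1546 = 2 × 773
By Fermat: n is sum of two squares iff every prime p ≡ 3 (mod 4) appears to even power.
All primes ≡ 3 (mod 4) appear to even power.
Search a = 0, 1, 2, … for 1546 - a² a perfect square: first hit at a = 5: 1546 - 25 = 1521 = 39².
1546 = 5² + 39² = 25 + 1521 ✓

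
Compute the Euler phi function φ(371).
312

371 = 7 × 53
φ(n) = n × ∏(1 - 1/p) for each prime p dividing n
φ(371) = 371 × (1 - 1/7) × (1 - 1/53) = 312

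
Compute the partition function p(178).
571701605655

p(n) counts ways to write n as a sum of positive integers (order ignored).
Euler's pentagonal recurrence: p(k) = p(k-1) + p(k-2) - p(k-5) - p(k-7) + p(k-12) + p(k-15) - ... (offsets j(3j∓1)/2, signs ++--, p(0)=1, p(<0)=0).
DP table for k = 0..177: p(0)=1, p(1)=1, p(2)=2, p(3)=3, p(4)=5, p(5)=7, p(6)=11, p(7)=15, p(8)=22, p(9)=30, p(10)=42, p(11)=56, p(12)=77, p(13)=101, p(14)=135, p(15)=176, p(16)=231, p(17)=297, p(18)=385, p(19)=490, p(20)=627, p(21)=792, p(22)=1002, p(23)=1255, p(24)=1575, p(25)=1958, p(26)=2436, p(27)=3010, p(28)=3718, p(29)=4565, p(30)=5604, p(31)=6842, p(32)=8349, p(33)=10143, p(34)=12310, p(35)=14883, p(36)=17977, p(37)=21637, p(38)=26015, p(39)=31185, p(40)=37338, p(41)=44583, p(42)=53174, p(43)=63261, p(44)=75175, p(45)=89134, p(46)=105558, p(47)=124754, p(48)=147273, p(49)=173525, p(50)=204226, p(51)=239943, p(52)=281589, p(53)=329931, p(54)=386155, p(55)=451276, p(56)=526823, p(57)=614154, p(58)=715220, p(59)=831820, p(60)=966467, p(61)=1121505, p(62)=1300156, p(63)=1505499, p(64)=1741630, p(65)=2012558, p(66)=2323520, p(67)=2679689, p(68)=3087735, p(69)=3554345, p(70)=4087968, p(71)=4697205, p(72)=5392783, p(73)=6185689, p(74)=7089500, p(75)=8118264, p(76)=9289091, p(77)=10619863, p(78)=12132164, p(79)=13848650, p(80)=15796476, p(81)=18004327, p(82)=20506255, p(83)=23338469, p(84)=26543660, p(85)=30167357, p(86)=34262962, p(87)=38887673, p(88)=44108109, p(89)=49995925, p(90)=56634173, p(91)=64112359, p(92)=72533807, p(93)=82010177, p(94)=92669720, p(95)=104651419, p(96)=118114304, p(97)=133230930, p(98)=150198136, p(99)=169229875, p(100)=190569292, p(101)=214481126, p(102)=241265379, p(103)=271248950, p(104)=304801365, p(105)=342325709, p(106)=384276336, p(107)=431149389, p(108)=483502844, p(109)=541946240, p(110)=607163746, p(111)=679903203, p(112)=761002156, p(113)=851376628, p(114)=952050665, p(115)=1064144451, p(116)=1188908248, p(117)=1327710076, p(118)=1482074143, p(119)=1653668665, p(120)=1844349560, p(121)=2056148051, p(122)=2291320912, p(123)=2552338241, p(124)=2841940500, p(125)=3163127352, p(126)=3519222692, p(127)=3913864295, p(128)=4351078600, p(129)=4835271870, p(130)=5371315400, p(131)=5964539504, p(132)=6620830889, p(133)=7346629512, p(134)=8149040695, p(135)=9035836076, p(136)=10015581680, p(137)=11097645016, p(138)=12292341831, p(139)=13610949895, p(140)=15065878135, p(141)=16670689208, p(142)=18440293320, p(143)=20390982757, p(144)=22540654445, p(145)=24908858009, p(146)=27517052599, p(147)=30388671978, p(148)=33549419497, p(149)=37027355200, p(150)=40853235313, p(151)=45060624582, p(152)=49686288421, p(153)=54770336324, p(154)=60356673280, p(155)=66493182097, p(156)=73232243759, p(157)=80630964769, p(158)=88751778802, p(159)=97662728555, p(160)=107438159466, p(161)=118159068427, p(162)=129913904637, p(163)=142798995930, p(164)=156919475295, p(165)=172389800255, p(166)=189334822579, p(167)=207890420102, p(168)=228204732751, p(169)=250438925115, p(170)=274768617130, p(171)=301384802048, p(172)=330495499613, p(173)=362326859895, p(174)=397125074750, p(175)=435157697830, p(176)=476715857290, p(177)=522115831195.
Final step: p(178) = p(177) + p(176) - p(173) - p(171) + p(166) + p(163) - p(156) - p(152) + p(143) + p(138) - p(127) - p(121) + p(108) + p(101) - p(86) - p(78) + p(61) + p(52) - p(33) - p(23) + p(2)
= 522115831195 + 476715857290 - 362326859895 - 301384802048 + 189334822579 + 142798995930 - 73232243759 - 49686288421 + 20390982757 + 12292341831 - 3913864295 - 2056148051 + 483502844 + 214481126 - 34262962 - 12132164 + 1121505 + 281589 - 10143 - 1255 + 2
= 571701605655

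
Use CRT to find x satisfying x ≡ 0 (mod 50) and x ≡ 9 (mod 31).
350

Using Chinese Remainder Theorem:
M = 50 × 31 = 1550
M1 = 31, M2 = 50
y1 = 31^(-1) mod 50 = 21
y2 = 50^(-1) mod 31 = 18
x = (0×31×21 + 9×50×18) mod 1550 = 350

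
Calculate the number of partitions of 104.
304801365

p(n) counts ways to write n as a sum of positive integers (order ignored).
Euler's pentagonal recurrence: p(k) = p(k-1) + p(k-2) - p(k-5) - p(k-7) + p(k-12) + p(k-15) - ... (offsets j(3j∓1)/2, signs ++--, p(0)=1, p(<0)=0).
DP table for k = 0..103: p(0)=1, p(1)=1, p(2)=2, p(3)=3, p(4)=5, p(5)=7, p(6)=11, p(7)=15, p(8)=22, p(9)=30, p(10)=42, p(11)=56, p(12)=77, p(13)=101, p(14)=135, p(15)=176, p(16)=231, p(17)=297, p(18)=385, p(19)=490, p(20)=627, p(21)=792, p(22)=1002, p(23)=1255, p(24)=1575, p(25)=1958, p(26)=2436, p(27)=3010, p(28)=3718, p(29)=4565, p(30)=5604, p(31)=6842, p(32)=8349, p(33)=10143, p(34)=12310, p(35)=14883, p(36)=17977, p(37)=21637, p(38)=26015, p(39)=31185, p(40)=37338, p(41)=44583, p(42)=53174, p(43)=63261, p(44)=75175, p(45)=89134, p(46)=105558, p(47)=124754, p(48)=147273, p(49)=173525, p(50)=204226, p(51)=239943, p(52)=281589, p(53)=329931, p(54)=386155, p(55)=451276, p(56)=526823, p(57)=614154, p(58)=715220, p(59)=831820, p(60)=966467, p(61)=1121505, p(62)=1300156, p(63)=1505499, p(64)=1741630, p(65)=2012558, p(66)=2323520, p(67)=2679689, p(68)=3087735, p(69)=3554345, p(70)=4087968, p(71)=4697205, p(72)=5392783, p(73)=6185689, p(74)=7089500, p(75)=8118264, p(76)=9289091, p(77)=10619863, p(78)=12132164, p(79)=13848650, p(80)=15796476, p(81)=18004327, p(82)=20506255, p(83)=23338469, p(84)=26543660, p(85)=30167357, p(86)=34262962, p(87)=38887673, p(88)=44108109, p(89)=49995925, p(90)=56634173, p(91)=64112359, p(92)=72533807, p(93)=82010177, p(94)=92669720, p(95)=104651419, p(96)=118114304, p(97)=133230930, p(98)=150198136, p(99)=169229875, p(100)=190569292, p(101)=214481126, p(102)=241265379, p(103)=271248950.
Final step: p(104) = p(103) + p(102) - p(99) - p(97) + p(92) + p(89) - p(82) - p(78) + p(69) + p(64) - p(53) - p(47) + p(34) + p(27) - p(12) - p(4)
= 271248950 + 241265379 - 169229875 - 133230930 + 72533807 + 49995925 - 20506255 - 12132164 + 3554345 + 1741630 - 329931 - 124754 + 12310 + 3010 - 77 - 5
= 304801365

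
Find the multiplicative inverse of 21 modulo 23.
11

gcd(21, 23) = 1, so the inverse exists.
Extended Euclidean algorithm on (23, 21):
23 = 1 × 21 + 2  ⟹  2 = (1)·23 + (-1)·21
21 = 10 × 2 + 1  ⟹  1 = (-10)·23 + (11)·21
So (11)·21 ≡ 1 (mod 23), i.e. 21^(-1) ≡ 11 (mod 23).
Check: 21 × 11 = 231 ≡ 1 (mod 23)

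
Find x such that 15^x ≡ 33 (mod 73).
19

Baby-step giant-step with step n = ⌈√73⌉ = 9.
Baby steps 15^j mod 73 (j:value) for j=0..8: 0:1, 1:15, 2:6, 3:17, 4:36, 5:29, 6:70, 7:28, 8:55.
Giant-step multiplier: 15^(-9) ≡ 15^(72-9) = 15^63 ≡ 10 (mod 73).
Giant steps γ_i = 33·10^i mod 73: γ_0=33, γ_1=38, γ_2=15 (in table at j=1).
x = i·n + j = 2·9 + 1 = 19.
Check: 15^19 ≡ 33 (mod 73).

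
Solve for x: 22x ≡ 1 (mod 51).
7

gcd(22, 51) = 1, so the inverse exists.
Extended Euclidean algorithm on (51, 22):
51 = 2 × 22 + 7  ⟹  7 = (1)·51 + (-2)·22
22 = 3 × 7 + 1  ⟹  1 = (-3)·51 + (7)·22
So (7)·22 ≡ 1 (mod 51), i.e. 22^(-1) ≡ 7 (mod 51).
Check: 22 × 7 = 154 ≡ 1 (mod 51)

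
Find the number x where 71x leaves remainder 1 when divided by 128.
119

gcd(71, 128) = 1, so the inverse exists.
Extended Euclidean algorithm on (128, 71):
128 = 1 × 71 + 57  ⟹  57 = (1)·128 + (-1)·71
71 = 1 × 57 + 14  ⟹  14 = (-1)·128 + (2)·71
57 = 4 × 14 + 1  ⟹  1 = (5)·128 + (-9)·71
So (-9)·71 ≡ 1 (mod 128), i.e. 71^(-1) ≡ -9 ≡ 119 (mod 128).
Check: 71 × 119 = 8449 ≡ 1 (mod 128)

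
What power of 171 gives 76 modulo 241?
225

Baby-step giant-step with step n = ⌈√241⌉ = 16.
Baby steps 171^j mod 241 (j:value) for j=0..15: 0:1, 1:171, 2:80, 3:184, 4:134, 5:19, 6:116, 7:74, 8:122, 9:136, 10:120, 11:35, 12:201, 13:149, 14:174, 15:111.
Giant-step multiplier: 171^(-16) ≡ 171^(240-16) = 171^224 ≡ 54 (mod 241).
Giant steps γ_i = 76·54^i mod 241: γ_0=76, γ_1=7, γ_2=137, γ_3=168, γ_4=155, γ_5=176, γ_6=105, γ_7=127, γ_8=110, γ_9=156, γ_10=230, γ_11=129, γ_12=218, γ_13=204, γ_14=171 (in table at j=1).
x = i·n + j = 14·16 + 1 = 225.
Check: 171^225 ≡ 76 (mod 241).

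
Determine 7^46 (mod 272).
161

Repeated squaring. Binary of 46 = 101110.
7^1 ≡ 7 (mod 272); 7^2 ≡ 49 (mod 272); 7^4 ≡ 225 (mod 272); 7^8 ≡ 33 (mod 272); 7^16 ≡ 1 (mod 272); 7^32 ≡ 1 (mod 272)
7^46 = 7^2 × 7^4 × 7^8 × 7^32 ≡ 161 (mod 272)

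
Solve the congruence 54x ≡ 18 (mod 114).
x ≡ 13 (mod 19)

gcd(54, 114) = 6, which divides 18, so solutions exist.
Divide through by 6: 9x ≡ 3 (mod 19).
Find 9^(-1) mod 19 by the extended Euclidean algorithm:
19 = 2 × 9 + 1  ⟹  1 = (1)·19 + (-2)·9
So (-2)·9 ≡ 1 (mod 19), i.e. 9^(-1) ≡ -2 ≡ 17 (mod 19).
x ≡ 17 × 3 = 51 ≡ 13 (mod 19).
Check: 54 × 13 = 702 ≡ 18 (mod 114).
x ≡ 13 (mod 19), giving 6 solutions mod 114.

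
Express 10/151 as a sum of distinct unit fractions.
1/16 + 1/269 + 1/129981 + 1/84475171824

Greedy algorithm:
10/151: ceiling(151/10) = 16, use 1/16
9/2416: ceiling(2416/9) = 269, use 1/269
5/649904: ceiling(649904/5) = 129981, use 1/129981
1/84475171824: ceiling(84475171824/1) = 84475171824, use 1/84475171824
Result: 10/151 = 1/16 + 1/269 + 1/129981 + 1/84475171824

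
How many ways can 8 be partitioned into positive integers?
22

p(n) counts ways to write n as a sum of positive integers (order ignored).
Examples: 8; 7 + 1; 6 + 2; 6 + 1 + 1; 5 + 3; ... (22 total)
p(8) = 22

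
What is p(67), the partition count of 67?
2679689

p(n) counts ways to write n as a sum of positive integers (order ignored).
Euler's pentagonal recurrence: p(k) = p(k-1) + p(k-2) - p(k-5) - p(k-7) + p(k-12) + p(k-15) - ... (offsets j(3j∓1)/2, signs ++--, p(0)=1, p(<0)=0).
DP table for k = 0..66: p(0)=1, p(1)=1, p(2)=2, p(3)=3, p(4)=5, p(5)=7, p(6)=11, p(7)=15, p(8)=22, p(9)=30, p(10)=42, p(11)=56, p(12)=77, p(13)=101, p(14)=135, p(15)=176, p(16)=231, p(17)=297, p(18)=385, p(19)=490, p(20)=627, p(21)=792, p(22)=1002, p(23)=1255, p(24)=1575, p(25)=1958, p(26)=2436, p(27)=3010, p(28)=3718, p(29)=4565, p(30)=5604, p(31)=6842, p(32)=8349, p(33)=10143, p(34)=12310, p(35)=14883, p(36)=17977, p(37)=21637, p(38)=26015, p(39)=31185, p(40)=37338, p(41)=44583, p(42)=53174, p(43)=63261, p(44)=75175, p(45)=89134, p(46)=105558, p(47)=124754, p(48)=147273, p(49)=173525, p(50)=204226, p(51)=239943, p(52)=281589, p(53)=329931, p(54)=386155, p(55)=451276, p(56)=526823, p(57)=614154, p(58)=715220, p(59)=831820, p(60)=966467, p(61)=1121505, p(62)=1300156, p(63)=1505499, p(64)=1741630, p(65)=2012558, p(66)=2323520.
Final step: p(67) = p(66) + p(65) - p(62) - p(60) + p(55) + p(52) - p(45) - p(41) + p(32) + p(27) - p(16) - p(10)
= 2323520 + 2012558 - 1300156 - 966467 + 451276 + 281589 - 89134 - 44583 + 8349 + 3010 - 231 - 42
= 2679689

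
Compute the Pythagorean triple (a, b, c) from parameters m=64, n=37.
(2727, 4736, 5465)

Euclid's formula: a = m² - n², b = 2mn, c = m² + n²
m = 64, n = 37
a = 64² - 37² = 4096 - 1369 = 2727
b = 2 × 64 × 37 = 4736
c = 64² + 37² = 4096 + 1369 = 5465
Verification: 2727² + 4736² = 7436529 + 22429696 = 29866225 = 5465² ✓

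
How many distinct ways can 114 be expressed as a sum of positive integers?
952050665

p(n) counts ways to write n as a sum of positive integers (order ignored).
Euler's pentagonal recurrence: p(k) = p(k-1) + p(k-2) - p(k-5) - p(k-7) + p(k-12) + p(k-15) - ... (offsets j(3j∓1)/2, signs ++--, p(0)=1, p(<0)=0).
DP table for k = 0..113: p(0)=1, p(1)=1, p(2)=2, p(3)=3, p(4)=5, p(5)=7, p(6)=11, p(7)=15, p(8)=22, p(9)=30, p(10)=42, p(11)=56, p(12)=77, p(13)=101, p(14)=135, p(15)=176, p(16)=231, p(17)=297, p(18)=385, p(19)=490, p(20)=627, p(21)=792, p(22)=1002, p(23)=1255, p(24)=1575, p(25)=1958, p(26)=2436, p(27)=3010, p(28)=3718, p(29)=4565, p(30)=5604, p(31)=6842, p(32)=8349, p(33)=10143, p(34)=12310, p(35)=14883, p(36)=17977, p(37)=21637, p(38)=26015, p(39)=31185, p(40)=37338, p(41)=44583, p(42)=53174, p(43)=63261, p(44)=75175, p(45)=89134, p(46)=105558, p(47)=124754, p(48)=147273, p(49)=173525, p(50)=204226, p(51)=239943, p(52)=281589, p(53)=329931, p(54)=386155, p(55)=451276, p(56)=526823, p(57)=614154, p(58)=715220, p(59)=831820, p(60)=966467, p(61)=1121505, p(62)=1300156, p(63)=1505499, p(64)=1741630, p(65)=2012558, p(66)=2323520, p(67)=2679689, p(68)=3087735, p(69)=3554345, p(70)=4087968, p(71)=4697205, p(72)=5392783, p(73)=6185689, p(74)=7089500, p(75)=8118264, p(76)=9289091, p(77)=10619863, p(78)=12132164, p(79)=13848650, p(80)=15796476, p(81)=18004327, p(82)=20506255, p(83)=23338469, p(84)=26543660, p(85)=30167357, p(86)=34262962, p(87)=38887673, p(88)=44108109, p(89)=49995925, p(90)=56634173, p(91)=64112359, p(92)=72533807, p(93)=82010177, p(94)=92669720, p(95)=104651419, p(96)=118114304, p(97)=133230930, p(98)=150198136, p(99)=169229875, p(100)=190569292, p(101)=214481126, p(102)=241265379, p(103)=271248950, p(104)=304801365, p(105)=342325709, p(106)=384276336, p(107)=431149389, p(108)=483502844, p(109)=541946240, p(110)=607163746, p(111)=679903203, p(112)=761002156, p(113)=851376628.
Final step: p(114) = p(113) + p(112) - p(109) - p(107) + p(102) + p(99) - p(92) - p(88) + p(79) + p(74) - p(63) - p(57) + p(44) + p(37) - p(22) - p(14)
= 851376628 + 761002156 - 541946240 - 431149389 + 241265379 + 169229875 - 72533807 - 44108109 + 13848650 + 7089500 - 1505499 - 614154 + 75175 + 21637 - 1002 - 135
= 952050665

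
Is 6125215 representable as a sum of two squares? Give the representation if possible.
Not possible

Factorization: 6125215 = 5 × 107^3
By Fermat: n is sum of two squares iff every prime p ≡ 3 (mod 4) appears to even power.
Prime(s) ≡ 3 (mod 4) with odd exponent: [(107, 3)]
Therefore 6125215 cannot be expressed as a² + b².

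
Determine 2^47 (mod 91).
46

Repeated squaring. Binary of 47 = 101111.
2^1 ≡ 2 (mod 91); 2^2 ≡ 4 (mod 91); 2^4 ≡ 16 (mod 91); 2^8 ≡ 74 (mod 91); 2^16 ≡ 16 (mod 91); 2^32 ≡ 74 (mod 91)
2^47 = 2^1 × 2^2 × 2^4 × 2^8 × 2^32 ≡ 46 (mod 91)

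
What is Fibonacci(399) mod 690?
196

Matrix identity: Q^n = [[F_(n+1), F_n], [F_n, F_(n-1)]] with Q = [[1,1],[1,0]].
n = 399 = 110001111₂. Square-and-multiply, entries mod 690:
Q^1 = [[1,1],[1,0]]
Q^3 = (Q^1)²·Q = [[3,2],[2,1]]
Q^6 = (Q^3)² = [[13,8],[8,5]]
Q^12 = (Q^6)² = [[233,144],[144,89]]
Q^24 = (Q^12)² = [[505,138],[138,367]]
Q^49 = (Q^24)²·Q = [[415,139],[139,276]]
Q^99 = (Q^49)²·Q = [[555,416],[416,139]]
Q^199 = (Q^99)²·Q = [[435,151],[151,284]]
Q^399 = (Q^199)²·Q = [[435,196],[196,239]]
F_399 mod 690 = Q^399[0][1] = 196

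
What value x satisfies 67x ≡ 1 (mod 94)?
87

gcd(67, 94) = 1, so the inverse exists.
Extended Euclidean algorithm on (94, 67):
94 = 1 × 67 + 27  ⟹  27 = (1)·94 + (-1)·67
67 = 2 × 27 + 13  ⟹  13 = (-2)·94 + (3)·67
27 = 2 × 13 + 1  ⟹  1 = (5)·94 + (-7)·67
So (-7)·67 ≡ 1 (mod 94), i.e. 67^(-1) ≡ -7 ≡ 87 (mod 94).
Check: 67 × 87 = 5829 ≡ 1 (mod 94)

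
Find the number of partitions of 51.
239943

p(n) counts ways to write n as a sum of positive integers (order ignored).
Euler's pentagonal recurrence: p(k) = p(k-1) + p(k-2) - p(k-5) - p(k-7) + p(k-12) + p(k-15) - ... (offsets j(3j∓1)/2, signs ++--, p(0)=1, p(<0)=0).
DP table for k = 0..50: p(0)=1, p(1)=1, p(2)=2, p(3)=3, p(4)=5, p(5)=7, p(6)=11, p(7)=15, p(8)=22, p(9)=30, p(10)=42, p(11)=56, p(12)=77, p(13)=101, p(14)=135, p(15)=176, p(16)=231, p(17)=297, p(18)=385, p(19)=490, p(20)=627, p(21)=792, p(22)=1002, p(23)=1255, p(24)=1575, p(25)=1958, p(26)=2436, p(27)=3010, p(28)=3718, p(29)=4565, p(30)=5604, p(31)=6842, p(32)=8349, p(33)=10143, p(34)=12310, p(35)=14883, p(36)=17977, p(37)=21637, p(38)=26015, p(39)=31185, p(40)=37338, p(41)=44583, p(42)=53174, p(43)=63261, p(44)=75175, p(45)=89134, p(46)=105558, p(47)=124754, p(48)=147273, p(49)=173525, p(50)=204226.
Final step: p(51) = p(50) + p(49) - p(46) - p(44) + p(39) + p(36) - p(29) - p(25) + p(16) + p(11) - p(0)
= 204226 + 173525 - 105558 - 75175 + 31185 + 17977 - 4565 - 1958 + 231 + 56 - 1
= 239943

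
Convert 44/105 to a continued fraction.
[0; 2, 2, 1, 1, 2, 3]

Euclidean algorithm steps:
44 = 0 × 105 + 44
105 = 2 × 44 + 17
44 = 2 × 17 + 10
17 = 1 × 10 + 7
10 = 1 × 7 + 3
7 = 2 × 3 + 1
3 = 3 × 1 + 0
Continued fraction: [0; 2, 2, 1, 1, 2, 3]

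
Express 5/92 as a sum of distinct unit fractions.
1/19 + 1/583 + 1/1019084

Greedy algorithm:
5/92: ceiling(92/5) = 19, use 1/19
3/1748: ceiling(1748/3) = 583, use 1/583
1/1019084: ceiling(1019084/1) = 1019084, use 1/1019084
Result: 5/92 = 1/19 + 1/583 + 1/1019084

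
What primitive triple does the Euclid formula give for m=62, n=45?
(1819, 5580, 5869)

Euclid's formula: a = m² - n², b = 2mn, c = m² + n²
m = 62, n = 45
a = 62² - 45² = 3844 - 2025 = 1819
b = 2 × 62 × 45 = 5580
c = 62² + 45² = 3844 + 2025 = 5869
Verification: 1819² + 5580² = 3308761 + 31136400 = 34445161 = 5869² ✓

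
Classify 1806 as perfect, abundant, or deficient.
abundant

Proper divisors of 1806: sum = 1 + 2 + 3 + 6 + 7 + 14 + 21 + 42 + 43 + 86 + 129 + 258 + 301 + 602 + 903 = 2418
Since 2418 > 1806, 1806 is abundant.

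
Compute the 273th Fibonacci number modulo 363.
310

Matrix identity: Q^n = [[F_(n+1), F_n], [F_n, F_(n-1)]] with Q = [[1,1],[1,0]].
n = 273 = 100010001₂. Square-and-multiply, entries mod 363:
Q^1 = [[1,1],[1,0]]
Q^2 = (Q^1)² = [[2,1],[1,1]]
Q^4 = (Q^2)² = [[5,3],[3,2]]
Q^8 = (Q^4)² = [[34,21],[21,13]]
Q^17 = (Q^8)²·Q = [[43,145],[145,261]]
Q^34 = (Q^17)² = [[5,157],[157,211]]
Q^68 = (Q^34)² = [[353,153],[153,200]]
Q^136 = (Q^68)² = [[277,30],[30,247]]
Q^273 = (Q^136)²·Q = [[58,310],[310,111]]
F_273 mod 363 = Q^273[0][1] = 310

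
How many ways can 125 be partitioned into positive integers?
3163127352

p(n) counts ways to write n as a sum of positive integers (order ignored).
Euler's pentagonal recurrence: p(k) = p(k-1) + p(k-2) - p(k-5) - p(k-7) + p(k-12) + p(k-15) - ... (offsets j(3j∓1)/2, signs ++--, p(0)=1, p(<0)=0).
DP table for k = 0..124: p(0)=1, p(1)=1, p(2)=2, p(3)=3, p(4)=5, p(5)=7, p(6)=11, p(7)=15, p(8)=22, p(9)=30, p(10)=42, p(11)=56, p(12)=77, p(13)=101, p(14)=135, p(15)=176, p(16)=231, p(17)=297, p(18)=385, p(19)=490, p(20)=627, p(21)=792, p(22)=1002, p(23)=1255, p(24)=1575, p(25)=1958, p(26)=2436, p(27)=3010, p(28)=3718, p(29)=4565, p(30)=5604, p(31)=6842, p(32)=8349, p(33)=10143, p(34)=12310, p(35)=14883, p(36)=17977, p(37)=21637, p(38)=26015, p(39)=31185, p(40)=37338, p(41)=44583, p(42)=53174, p(43)=63261, p(44)=75175, p(45)=89134, p(46)=105558, p(47)=124754, p(48)=147273, p(49)=173525, p(50)=204226, p(51)=239943, p(52)=281589, p(53)=329931, p(54)=386155, p(55)=451276, p(56)=526823, p(57)=614154, p(58)=715220, p(59)=831820, p(60)=966467, p(61)=1121505, p(62)=1300156, p(63)=1505499, p(64)=1741630, p(65)=2012558, p(66)=2323520, p(67)=2679689, p(68)=3087735, p(69)=3554345, p(70)=4087968, p(71)=4697205, p(72)=5392783, p(73)=6185689, p(74)=7089500, p(75)=8118264, p(76)=9289091, p(77)=10619863, p(78)=12132164, p(79)=13848650, p(80)=15796476, p(81)=18004327, p(82)=20506255, p(83)=23338469, p(84)=26543660, p(85)=30167357, p(86)=34262962, p(87)=38887673, p(88)=44108109, p(89)=49995925, p(90)=56634173, p(91)=64112359, p(92)=72533807, p(93)=82010177, p(94)=92669720, p(95)=104651419, p(96)=118114304, p(97)=133230930, p(98)=150198136, p(99)=169229875, p(100)=190569292, p(101)=214481126, p(102)=241265379, p(103)=271248950, p(104)=304801365, p(105)=342325709, p(106)=384276336, p(107)=431149389, p(108)=483502844, p(109)=541946240, p(110)=607163746, p(111)=679903203, p(112)=761002156, p(113)=851376628, p(114)=952050665, p(115)=1064144451, p(116)=1188908248, p(117)=1327710076, p(118)=1482074143, p(119)=1653668665, p(120)=1844349560, p(121)=2056148051, p(122)=2291320912, p(123)=2552338241, p(124)=2841940500.
Final step: p(125) = p(124) + p(123) - p(120) - p(118) + p(113) + p(110) - p(103) - p(99) + p(90) + p(85) - p(74) - p(68) + p(55) + p(48) - p(33) - p(25) + p(8)
= 2841940500 + 2552338241 - 1844349560 - 1482074143 + 851376628 + 607163746 - 271248950 - 169229875 + 56634173 + 30167357 - 7089500 - 3087735 + 451276 + 147273 - 10143 - 1958 + 22
= 3163127352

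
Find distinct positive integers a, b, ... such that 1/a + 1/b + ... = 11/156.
1/15 + 1/260

Greedy algorithm:
11/156: ceiling(156/11) = 15, use 1/15
1/260: ceiling(260/1) = 260, use 1/260
Result: 11/156 = 1/15 + 1/260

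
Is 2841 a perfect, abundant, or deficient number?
deficient

Proper divisors of 2841: sum = 1 + 3 + 947 = 951
Since 951 < 2841, 2841 is deficient.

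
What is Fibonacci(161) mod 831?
88

Matrix identity: Q^n = [[F_(n+1), F_n], [F_n, F_(n-1)]] with Q = [[1,1],[1,0]].
n = 161 = 10100001₂. Square-and-multiply, entries mod 831:
Q^1 = [[1,1],[1,0]]
Q^2 = (Q^1)² = [[2,1],[1,1]]
Q^5 = (Q^2)²·Q = [[8,5],[5,3]]
Q^10 = (Q^5)² = [[89,55],[55,34]]
Q^20 = (Q^10)² = [[143,117],[117,26]]
Q^40 = (Q^20)² = [[67,660],[660,238]]
Q^80 = (Q^40)² = [[490,198],[198,292]]
Q^161 = (Q^80)²·Q = [[358,88],[88,270]]
F_161 mod 831 = Q^161[0][1] = 88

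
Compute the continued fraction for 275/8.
[34; 2, 1, 2]

Euclidean algorithm steps:
275 = 34 × 8 + 3
8 = 2 × 3 + 2
3 = 1 × 2 + 1
2 = 2 × 1 + 0
Continued fraction: [34; 2, 1, 2]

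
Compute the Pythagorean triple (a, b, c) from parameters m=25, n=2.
(621, 100, 629)

Euclid's formula: a = m² - n², b = 2mn, c = m² + n²
m = 25, n = 2
a = 25² - 2² = 625 - 4 = 621
b = 2 × 25 × 2 = 100
c = 25² + 2² = 625 + 4 = 629
Verification: 621² + 100² = 385641 + 10000 = 395641 = 629² ✓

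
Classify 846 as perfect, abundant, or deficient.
abundant

Proper divisors of 846: sum = 1 + 2 + 3 + 6 + 9 + 18 + 47 + 94 + 141 + 282 + 423 = 1026
Since 1026 > 846, 846 is abundant.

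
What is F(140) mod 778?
157

Matrix identity: Q^n = [[F_(n+1), F_n], [F_n, F_(n-1)]] with Q = [[1,1],[1,0]].
n = 140 = 10001100₂. Square-and-multiply, entries mod 778:
Q^1 = [[1,1],[1,0]]
Q^2 = (Q^1)² = [[2,1],[1,1]]
Q^4 = (Q^2)² = [[5,3],[3,2]]
Q^8 = (Q^4)² = [[34,21],[21,13]]
Q^17 = (Q^8)²·Q = [[250,41],[41,209]]
Q^35 = (Q^17)²·Q = [[532,385],[385,147]]
Q^70 = (Q^35)² = [[237,7],[7,230]]
Q^140 = (Q^70)² = [[202,157],[157,45]]
F_140 mod 778 = Q^140[0][1] = 157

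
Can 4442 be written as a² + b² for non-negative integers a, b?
31² + 59² (a=31, b=59)

Factorization: 4442 = 2 × 2221
By Fermat: n is sum of two squares iff every prime p ≡ 3 (mod 4) appears to even power.
All primes ≡ 3 (mod 4) appear to even power.
Search a = 0, 1, 2, … for 4442 - a² a perfect square: first hit at a = 31: 4442 - 961 = 3481 = 59².
4442 = 31² + 59² = 961 + 3481 ✓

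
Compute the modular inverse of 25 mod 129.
31

gcd(25, 129) = 1, so the inverse exists.
Extended Euclidean algorithm on (129, 25):
129 = 5 × 25 + 4  ⟹  4 = (1)·129 + (-5)·25
25 = 6 × 4 + 1  ⟹  1 = (-6)·129 + (31)·25
So (31)·25 ≡ 1 (mod 129), i.e. 25^(-1) ≡ 31 (mod 129).
Check: 25 × 31 = 775 ≡ 1 (mod 129)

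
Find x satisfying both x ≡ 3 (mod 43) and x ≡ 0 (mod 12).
132

Using Chinese Remainder Theorem:
M = 43 × 12 = 516
M1 = 12, M2 = 43
y1 = 12^(-1) mod 43 = 18
y2 = 43^(-1) mod 12 = 7
x = (3×12×18 + 0×43×7) mod 516 = 132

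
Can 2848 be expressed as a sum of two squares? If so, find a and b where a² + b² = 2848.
12² + 52² (a=12, b=52)

Factorization: 2848 = 2^5 × 89
By Fermat: n is sum of two squares iff every prime p ≡ 3 (mod 4) appears to even power.
All primes ≡ 3 (mod 4) appear to even power.
Search a = 0, 1, 2, … for 2848 - a² a perfect square: first hit at a = 12: 2848 - 144 = 2704 = 52².
2848 = 12² + 52² = 144 + 2704 ✓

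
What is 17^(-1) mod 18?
17

gcd(17, 18) = 1, so the inverse exists.
Extended Euclidean algorithm on (18, 17):
18 = 1 × 17 + 1  ⟹  1 = (1)·18 + (-1)·17
So (-1)·17 ≡ 1 (mod 18), i.e. 17^(-1) ≡ -1 ≡ 17 (mod 18).
Check: 17 × 17 = 289 ≡ 1 (mod 18)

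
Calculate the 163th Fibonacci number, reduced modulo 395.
92

Matrix identity: Q^n = [[F_(n+1), F_n], [F_n, F_(n-1)]] with Q = [[1,1],[1,0]].
n = 163 = 10100011₂. Square-and-multiply, entries mod 395:
Q^1 = [[1,1],[1,0]]
Q^2 = (Q^1)² = [[2,1],[1,1]]
Q^5 = (Q^2)²·Q = [[8,5],[5,3]]
Q^10 = (Q^5)² = [[89,55],[55,34]]
Q^20 = (Q^10)² = [[281,50],[50,231]]
Q^40 = (Q^20)² = [[91,320],[320,166]]
Q^81 = (Q^40)²·Q = [[161,81],[81,80]]
Q^163 = (Q^81)²·Q = [[258,92],[92,166]]
F_163 mod 395 = Q^163[0][1] = 92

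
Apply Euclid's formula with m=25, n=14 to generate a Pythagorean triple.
(429, 700, 821)

Euclid's formula: a = m² - n², b = 2mn, c = m² + n²
m = 25, n = 14
a = 25² - 14² = 625 - 196 = 429
b = 2 × 25 × 14 = 700
c = 25² + 14² = 625 + 196 = 821
Verification: 429² + 700² = 184041 + 490000 = 674041 = 821² ✓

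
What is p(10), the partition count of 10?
42

p(n) counts ways to write n as a sum of positive integers (order ignored).
Examples: 10; 9 + 1; 8 + 2; 8 + 1 + 1; 7 + 3; ... (42 total)
p(10) = 42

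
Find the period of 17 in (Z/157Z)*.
39

157 is prime, so ord(17) divides φ(157) = 156.
Divisors of 156: 1, 2, 3, 4, 6, 12, 13, 26, 39, 52, 78, 156.
Repeated squaring: 17^1 ≡ 17, 17^2 ≡ 132, 17^4 ≡ 154, 17^8 ≡ 9, 17^16 ≡ 81, 17^32 ≡ 124, 17^64 ≡ 147, 17^128 ≡ 100 (mod 157).
Test 17^d mod 157 for each divisor d in increasing order:
17^1 ≡ 17
17^2 ≡ 132
17^3 = 17^2·17^1 ≡ 46
17^4 ≡ 154
17^6 = 17^4·17^2 ≡ 75
17^12 = 17^8·17^4 ≡ 130
17^13 = 17^8·17^4·17^1 ≡ 12
17^26 = 17^16·17^8·17^2 ≡ 144
17^39 = 17^32·17^4·17^2·17^1 ≡ 1  ← first divisor giving 1
The order is 39.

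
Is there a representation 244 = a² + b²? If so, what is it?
10² + 12² (a=10, b=12)

Factorization: 244 = 2^2 × 61
By Fermat: n is sum of two squares iff every prime p ≡ 3 (mod 4) appears to even power.
All primes ≡ 3 (mod 4) appear to even power.
Search a = 0, 1, 2, … for 244 - a² a perfect square: first hit at a = 10: 244 - 100 = 144 = 12².
244 = 10² + 12² = 100 + 144 ✓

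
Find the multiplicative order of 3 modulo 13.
3

13 is prime, so ord(3) divides φ(13) = 12.
Divisors of 12: 1, 2, 3, 4, 6, 12.
Repeated squaring: 3^1 ≡ 3, 3^2 ≡ 9, 3^4 ≡ 3, 3^8 ≡ 9 (mod 13).
Test 3^d mod 13 for each divisor d in increasing order:
3^1 ≡ 3
3^2 ≡ 9
3^3 = 3^2·3^1 ≡ 1  ← first divisor giving 1
The order is 3.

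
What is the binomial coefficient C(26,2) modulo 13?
0

Using Lucas' theorem:
Write n=26 and k=2 in base 13:
n in base 13: [2, 0]
k in base 13: [0, 2]
C(26,2) mod 13 = ∏ C(n_i, k_i) mod 13
Digit binomials (mod 13): C(2,0) = 1; C(0,2) = 0 (k_i > n_i)
Product: 1 × 0 = 0 ≡ 0 (mod 13)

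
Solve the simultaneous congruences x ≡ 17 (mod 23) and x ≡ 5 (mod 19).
385

Using Chinese Remainder Theorem:
M = 23 × 19 = 437
M1 = 19, M2 = 23
y1 = 19^(-1) mod 23 = 17
y2 = 23^(-1) mod 19 = 5
x = (17×19×17 + 5×23×5) mod 437 = 385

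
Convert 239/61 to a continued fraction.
[3; 1, 11, 5]

Euclidean algorithm steps:
239 = 3 × 61 + 56
61 = 1 × 56 + 5
56 = 11 × 5 + 1
5 = 5 × 1 + 0
Continued fraction: [3; 1, 11, 5]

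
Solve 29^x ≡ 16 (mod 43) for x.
18

Baby-step giant-step with step n = ⌈√43⌉ = 7.
Baby steps 29^j mod 43 (j:value) for j=0..6: 0:1, 1:29, 2:24, 3:8, 4:17, 5:20, 6:21.
Giant-step multiplier: 29^(-7) ≡ 29^(42-7) = 29^35 ≡ 37 (mod 43).
Giant steps γ_i = 16·37^i mod 43: γ_0=16, γ_1=33, γ_2=17 (in table at j=4).
x = i·n + j = 2·7 + 4 = 18.
Check: 29^18 ≡ 16 (mod 43).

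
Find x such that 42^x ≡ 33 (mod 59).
49

Baby-step giant-step with step n = ⌈√59⌉ = 8.
Baby steps 42^j mod 59 (j:value) for j=0..7: 0:1, 1:42, 2:53, 3:43, 4:36, 5:37, 6:20, 7:14.
Giant-step multiplier: 42^(-8) ≡ 42^(58-8) = 42^50 ≡ 29 (mod 59).
Giant steps γ_i = 33·29^i mod 59: γ_0=33, γ_1=13, γ_2=23, γ_3=18, γ_4=50, γ_5=34, γ_6=42 (in table at j=1).
x = i·n + j = 6·8 + 1 = 49.
Check: 42^49 ≡ 33 (mod 59).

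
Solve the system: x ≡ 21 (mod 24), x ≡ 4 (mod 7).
165

Using Chinese Remainder Theorem:
M = 24 × 7 = 168
M1 = 7, M2 = 24
y1 = 7^(-1) mod 24 = 7
y2 = 24^(-1) mod 7 = 5
x = (21×7×7 + 4×24×5) mod 168 = 165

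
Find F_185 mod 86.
77

Matrix identity: Q^n = [[F_(n+1), F_n], [F_n, F_(n-1)]] with Q = [[1,1],[1,0]].
n = 185 = 10111001₂. Square-and-multiply, entries mod 86:
Q^1 = [[1,1],[1,0]]
Q^2 = (Q^1)² = [[2,1],[1,1]]
Q^5 = (Q^2)²·Q = [[8,5],[5,3]]
Q^11 = (Q^5)²·Q = [[58,3],[3,55]]
Q^23 = (Q^11)²·Q = [[14,19],[19,81]]
Q^46 = (Q^23)² = [[41,85],[85,42]]
Q^92 = (Q^46)² = [[48,3],[3,45]]
Q^185 = (Q^92)²·Q = [[12,77],[77,21]]
F_185 mod 86 = Q^185[0][1] = 77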